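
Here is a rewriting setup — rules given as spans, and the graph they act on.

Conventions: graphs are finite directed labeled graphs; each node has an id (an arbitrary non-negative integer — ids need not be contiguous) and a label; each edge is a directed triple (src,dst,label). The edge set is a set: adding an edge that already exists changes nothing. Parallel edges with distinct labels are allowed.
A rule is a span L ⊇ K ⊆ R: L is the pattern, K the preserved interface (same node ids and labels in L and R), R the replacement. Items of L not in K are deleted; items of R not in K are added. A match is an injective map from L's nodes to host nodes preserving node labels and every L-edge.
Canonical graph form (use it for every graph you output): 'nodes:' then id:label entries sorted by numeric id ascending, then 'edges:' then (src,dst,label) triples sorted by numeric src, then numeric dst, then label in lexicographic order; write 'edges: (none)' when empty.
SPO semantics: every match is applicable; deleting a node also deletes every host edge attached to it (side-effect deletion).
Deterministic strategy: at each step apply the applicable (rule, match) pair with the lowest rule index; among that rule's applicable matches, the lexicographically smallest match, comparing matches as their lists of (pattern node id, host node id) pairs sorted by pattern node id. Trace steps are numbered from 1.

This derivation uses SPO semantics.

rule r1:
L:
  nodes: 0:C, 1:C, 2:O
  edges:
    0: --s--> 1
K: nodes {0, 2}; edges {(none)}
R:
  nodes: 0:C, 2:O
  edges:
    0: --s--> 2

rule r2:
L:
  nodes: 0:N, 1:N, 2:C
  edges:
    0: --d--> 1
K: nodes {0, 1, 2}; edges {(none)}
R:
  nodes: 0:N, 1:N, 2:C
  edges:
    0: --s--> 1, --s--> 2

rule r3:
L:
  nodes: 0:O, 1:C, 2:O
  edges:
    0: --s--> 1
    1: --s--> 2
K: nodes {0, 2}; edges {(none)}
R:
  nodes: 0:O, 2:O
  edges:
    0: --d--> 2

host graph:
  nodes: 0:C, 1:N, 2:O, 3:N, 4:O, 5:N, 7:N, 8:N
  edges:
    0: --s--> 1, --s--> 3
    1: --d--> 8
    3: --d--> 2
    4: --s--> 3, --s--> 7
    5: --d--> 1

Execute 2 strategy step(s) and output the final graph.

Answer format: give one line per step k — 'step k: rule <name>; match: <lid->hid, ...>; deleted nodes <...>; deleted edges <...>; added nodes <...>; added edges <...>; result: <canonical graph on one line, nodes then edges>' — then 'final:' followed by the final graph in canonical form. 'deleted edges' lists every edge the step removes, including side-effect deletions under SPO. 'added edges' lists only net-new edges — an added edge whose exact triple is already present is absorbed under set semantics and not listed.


step 1: rule r2; match: 0->1, 1->8, 2->0; deleted nodes (none); deleted edges (1,8,d); added nodes (none); added edges (1,0,s); (1,8,s); result: nodes: 0:C, 1:N, 2:O, 3:N, 4:O, 5:N, 7:N, 8:N edges: (0,1,s); (0,3,s); (1,0,s); (1,8,s); (3,2,d); (4,3,s); (4,7,s); (5,1,d)
step 2: rule r2; match: 0->5, 1->1, 2->0; deleted nodes (none); deleted edges (5,1,d); added nodes (none); added edges (5,0,s); (5,1,s); result: nodes: 0:C, 1:N, 2:O, 3:N, 4:O, 5:N, 7:N, 8:N edges: (0,1,s); (0,3,s); (1,0,s); (1,8,s); (3,2,d); (4,3,s); (4,7,s); (5,0,s); (5,1,s)
final:
nodes: 0:C, 1:N, 2:O, 3:N, 4:O, 5:N, 7:N, 8:N
edges: (0,1,s); (0,3,s); (1,0,s); (1,8,s); (3,2,d); (4,3,s); (4,7,s); (5,0,s); (5,1,s)


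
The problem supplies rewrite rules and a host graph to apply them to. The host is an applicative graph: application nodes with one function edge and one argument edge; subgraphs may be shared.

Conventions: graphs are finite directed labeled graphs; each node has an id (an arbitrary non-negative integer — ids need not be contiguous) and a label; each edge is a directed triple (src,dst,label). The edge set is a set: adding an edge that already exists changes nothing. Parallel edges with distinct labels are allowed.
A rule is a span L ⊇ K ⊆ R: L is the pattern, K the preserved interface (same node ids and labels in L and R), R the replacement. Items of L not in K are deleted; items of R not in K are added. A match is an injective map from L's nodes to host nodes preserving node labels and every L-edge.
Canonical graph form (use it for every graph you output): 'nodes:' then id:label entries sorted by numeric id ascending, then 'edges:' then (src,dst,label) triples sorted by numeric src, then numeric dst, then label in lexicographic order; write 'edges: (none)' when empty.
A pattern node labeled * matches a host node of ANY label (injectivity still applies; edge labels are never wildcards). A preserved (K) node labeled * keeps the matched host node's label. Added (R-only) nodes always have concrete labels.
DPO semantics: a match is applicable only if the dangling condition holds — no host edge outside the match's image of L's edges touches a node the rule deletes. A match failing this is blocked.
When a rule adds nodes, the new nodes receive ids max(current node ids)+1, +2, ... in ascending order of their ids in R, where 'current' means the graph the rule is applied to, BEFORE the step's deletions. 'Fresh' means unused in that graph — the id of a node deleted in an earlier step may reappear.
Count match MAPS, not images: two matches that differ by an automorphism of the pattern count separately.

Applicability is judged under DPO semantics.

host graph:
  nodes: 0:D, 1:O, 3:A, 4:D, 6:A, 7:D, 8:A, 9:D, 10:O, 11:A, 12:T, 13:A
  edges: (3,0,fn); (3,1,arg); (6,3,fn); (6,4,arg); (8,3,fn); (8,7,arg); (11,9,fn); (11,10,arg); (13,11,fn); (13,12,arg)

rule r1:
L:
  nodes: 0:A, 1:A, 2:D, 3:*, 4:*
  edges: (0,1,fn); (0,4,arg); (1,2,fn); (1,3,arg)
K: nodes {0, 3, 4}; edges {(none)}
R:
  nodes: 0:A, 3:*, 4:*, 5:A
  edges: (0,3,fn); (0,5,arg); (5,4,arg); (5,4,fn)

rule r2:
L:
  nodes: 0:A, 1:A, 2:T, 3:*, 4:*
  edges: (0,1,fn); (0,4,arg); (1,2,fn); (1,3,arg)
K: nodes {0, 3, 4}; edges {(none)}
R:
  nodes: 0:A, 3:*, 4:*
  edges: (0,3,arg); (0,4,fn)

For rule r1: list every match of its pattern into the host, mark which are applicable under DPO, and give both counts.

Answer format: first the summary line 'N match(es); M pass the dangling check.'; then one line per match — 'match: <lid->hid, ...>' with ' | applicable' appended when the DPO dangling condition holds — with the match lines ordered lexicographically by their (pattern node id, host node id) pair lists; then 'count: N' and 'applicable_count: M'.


3 match(es); 1 pass the dangling check.
match: 0->6, 1->3, 2->0, 3->1, 4->4
match: 0->8, 1->3, 2->0, 3->1, 4->7
match: 0->13, 1->11, 2->9, 3->10, 4->12 | applicable
count: 3
applicable_count: 1


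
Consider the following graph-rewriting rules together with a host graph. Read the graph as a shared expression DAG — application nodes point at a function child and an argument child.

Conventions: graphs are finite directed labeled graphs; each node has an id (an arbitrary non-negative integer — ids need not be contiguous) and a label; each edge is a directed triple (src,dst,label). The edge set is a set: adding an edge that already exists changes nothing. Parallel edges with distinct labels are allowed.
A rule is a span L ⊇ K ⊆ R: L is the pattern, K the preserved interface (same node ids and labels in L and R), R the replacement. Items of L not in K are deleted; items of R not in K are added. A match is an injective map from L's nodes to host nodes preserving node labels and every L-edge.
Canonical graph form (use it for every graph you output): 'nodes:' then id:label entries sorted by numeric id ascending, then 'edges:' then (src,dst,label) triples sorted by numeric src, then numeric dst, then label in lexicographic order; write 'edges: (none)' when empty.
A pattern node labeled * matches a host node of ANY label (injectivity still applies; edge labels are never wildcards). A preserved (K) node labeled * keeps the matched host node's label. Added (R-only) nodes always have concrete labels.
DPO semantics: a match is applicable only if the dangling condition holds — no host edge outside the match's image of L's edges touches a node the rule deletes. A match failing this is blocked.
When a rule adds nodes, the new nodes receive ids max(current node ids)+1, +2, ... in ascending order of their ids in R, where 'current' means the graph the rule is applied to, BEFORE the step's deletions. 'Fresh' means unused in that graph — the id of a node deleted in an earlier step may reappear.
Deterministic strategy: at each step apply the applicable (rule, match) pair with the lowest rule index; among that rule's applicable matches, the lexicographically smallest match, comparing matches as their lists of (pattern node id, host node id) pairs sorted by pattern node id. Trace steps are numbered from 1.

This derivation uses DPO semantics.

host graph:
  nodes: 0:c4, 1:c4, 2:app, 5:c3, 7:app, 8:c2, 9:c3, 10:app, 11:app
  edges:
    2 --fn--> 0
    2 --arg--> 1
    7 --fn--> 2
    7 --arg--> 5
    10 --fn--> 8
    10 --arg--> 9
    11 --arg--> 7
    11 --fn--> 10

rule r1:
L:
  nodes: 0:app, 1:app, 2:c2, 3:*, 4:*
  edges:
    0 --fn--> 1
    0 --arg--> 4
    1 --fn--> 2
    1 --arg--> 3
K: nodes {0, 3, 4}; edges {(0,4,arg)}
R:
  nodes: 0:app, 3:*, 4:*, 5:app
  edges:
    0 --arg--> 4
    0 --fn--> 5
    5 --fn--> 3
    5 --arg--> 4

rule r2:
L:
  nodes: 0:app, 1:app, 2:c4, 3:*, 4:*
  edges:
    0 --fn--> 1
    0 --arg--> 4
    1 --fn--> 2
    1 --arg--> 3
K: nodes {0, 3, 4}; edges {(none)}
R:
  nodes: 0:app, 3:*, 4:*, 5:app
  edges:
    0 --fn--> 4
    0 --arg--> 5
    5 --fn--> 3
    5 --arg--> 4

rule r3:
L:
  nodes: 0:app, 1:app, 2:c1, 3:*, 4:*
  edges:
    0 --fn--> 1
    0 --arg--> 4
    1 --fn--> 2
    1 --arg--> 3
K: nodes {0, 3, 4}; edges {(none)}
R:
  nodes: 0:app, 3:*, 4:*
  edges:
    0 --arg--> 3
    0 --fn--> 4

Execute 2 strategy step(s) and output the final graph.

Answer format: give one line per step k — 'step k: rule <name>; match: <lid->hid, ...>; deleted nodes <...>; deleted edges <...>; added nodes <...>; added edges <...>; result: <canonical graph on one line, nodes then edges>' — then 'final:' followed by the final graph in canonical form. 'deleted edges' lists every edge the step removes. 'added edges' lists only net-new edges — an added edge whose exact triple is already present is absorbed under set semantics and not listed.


step 1: rule r1; match: 0->11, 1->10, 2->8, 3->9, 4->7; deleted nodes 8, 10; deleted edges (10,8,fn); (10,9,arg); (11,10,fn); added nodes 12; added edges (11,12,fn); (12,7,arg); (12,9,fn); result: nodes: 0:c4, 1:c4, 2:app, 5:c3, 7:app, 9:c3, 11:app, 12:app edges: (2,0,fn); (2,1,arg); (7,2,fn); (7,5,arg); (11,7,arg); (11,12,fn); (12,7,arg); (12,9,fn)
step 2: rule r2; match: 0->7, 1->2, 2->0, 3->1, 4->5; deleted nodes 0, 2; deleted edges (2,0,fn); (2,1,arg); (7,2,fn); (7,5,arg); added nodes 13; added edges (7,5,fn); (7,13,arg); (13,1,fn); (13,5,arg); result: nodes: 1:c4, 5:c3, 7:app, 9:c3, 11:app, 12:app, 13:app edges: (7,5,fn); (7,13,arg); (11,7,arg); (11,12,fn); (12,7,arg); (12,9,fn); (13,1,fn); (13,5,arg)
final:
nodes: 1:c4, 5:c3, 7:app, 9:c3, 11:app, 12:app, 13:app
edges: (7,5,fn); (7,13,arg); (11,7,arg); (11,12,fn); (12,7,arg); (12,9,fn); (13,1,fn); (13,5,arg)


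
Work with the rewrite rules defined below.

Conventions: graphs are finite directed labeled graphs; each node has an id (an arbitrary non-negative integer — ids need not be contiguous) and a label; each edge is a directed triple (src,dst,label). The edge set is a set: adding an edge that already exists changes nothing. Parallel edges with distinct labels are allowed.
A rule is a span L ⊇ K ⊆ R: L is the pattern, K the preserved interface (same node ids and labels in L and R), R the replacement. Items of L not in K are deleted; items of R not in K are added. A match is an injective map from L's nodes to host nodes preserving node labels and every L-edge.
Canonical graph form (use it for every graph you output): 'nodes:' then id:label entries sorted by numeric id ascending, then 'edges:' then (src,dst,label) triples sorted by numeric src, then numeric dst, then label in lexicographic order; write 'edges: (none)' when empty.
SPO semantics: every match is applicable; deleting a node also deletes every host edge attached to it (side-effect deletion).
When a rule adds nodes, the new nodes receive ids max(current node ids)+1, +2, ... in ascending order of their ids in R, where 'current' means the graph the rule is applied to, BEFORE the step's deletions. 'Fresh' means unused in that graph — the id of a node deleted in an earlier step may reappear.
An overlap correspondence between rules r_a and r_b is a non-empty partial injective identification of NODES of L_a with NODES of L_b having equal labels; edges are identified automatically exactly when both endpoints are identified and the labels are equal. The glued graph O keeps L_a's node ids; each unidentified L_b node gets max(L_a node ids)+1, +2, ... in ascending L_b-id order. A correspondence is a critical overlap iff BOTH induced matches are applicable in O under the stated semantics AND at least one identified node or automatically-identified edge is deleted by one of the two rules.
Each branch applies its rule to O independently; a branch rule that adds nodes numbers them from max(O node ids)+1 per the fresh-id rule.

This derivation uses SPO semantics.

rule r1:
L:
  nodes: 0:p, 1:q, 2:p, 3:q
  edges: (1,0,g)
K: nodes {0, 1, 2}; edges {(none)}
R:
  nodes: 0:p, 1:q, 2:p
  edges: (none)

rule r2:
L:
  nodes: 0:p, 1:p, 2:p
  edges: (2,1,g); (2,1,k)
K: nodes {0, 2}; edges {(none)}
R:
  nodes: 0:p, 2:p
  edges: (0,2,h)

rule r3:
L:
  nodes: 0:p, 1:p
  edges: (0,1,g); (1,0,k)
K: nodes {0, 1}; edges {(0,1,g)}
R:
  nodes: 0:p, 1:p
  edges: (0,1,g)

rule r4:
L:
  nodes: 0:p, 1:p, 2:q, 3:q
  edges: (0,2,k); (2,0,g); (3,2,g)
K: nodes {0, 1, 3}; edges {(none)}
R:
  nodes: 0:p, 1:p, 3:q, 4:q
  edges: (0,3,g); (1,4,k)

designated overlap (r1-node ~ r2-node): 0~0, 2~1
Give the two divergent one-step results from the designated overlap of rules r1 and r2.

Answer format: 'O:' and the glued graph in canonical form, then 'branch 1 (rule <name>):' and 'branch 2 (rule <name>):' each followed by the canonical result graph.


O:
nodes: 0:p, 1:q, 2:p, 3:q, 4:p
edges: (1,0,g); (4,2,g); (4,2,k)
branch 1 (rule r1):
nodes: 0:p, 1:q, 2:p, 4:p
edges: (4,2,g); (4,2,k)
branch 2 (rule r2):
nodes: 0:p, 1:q, 3:q, 4:p
edges: (0,4,h); (1,0,g)


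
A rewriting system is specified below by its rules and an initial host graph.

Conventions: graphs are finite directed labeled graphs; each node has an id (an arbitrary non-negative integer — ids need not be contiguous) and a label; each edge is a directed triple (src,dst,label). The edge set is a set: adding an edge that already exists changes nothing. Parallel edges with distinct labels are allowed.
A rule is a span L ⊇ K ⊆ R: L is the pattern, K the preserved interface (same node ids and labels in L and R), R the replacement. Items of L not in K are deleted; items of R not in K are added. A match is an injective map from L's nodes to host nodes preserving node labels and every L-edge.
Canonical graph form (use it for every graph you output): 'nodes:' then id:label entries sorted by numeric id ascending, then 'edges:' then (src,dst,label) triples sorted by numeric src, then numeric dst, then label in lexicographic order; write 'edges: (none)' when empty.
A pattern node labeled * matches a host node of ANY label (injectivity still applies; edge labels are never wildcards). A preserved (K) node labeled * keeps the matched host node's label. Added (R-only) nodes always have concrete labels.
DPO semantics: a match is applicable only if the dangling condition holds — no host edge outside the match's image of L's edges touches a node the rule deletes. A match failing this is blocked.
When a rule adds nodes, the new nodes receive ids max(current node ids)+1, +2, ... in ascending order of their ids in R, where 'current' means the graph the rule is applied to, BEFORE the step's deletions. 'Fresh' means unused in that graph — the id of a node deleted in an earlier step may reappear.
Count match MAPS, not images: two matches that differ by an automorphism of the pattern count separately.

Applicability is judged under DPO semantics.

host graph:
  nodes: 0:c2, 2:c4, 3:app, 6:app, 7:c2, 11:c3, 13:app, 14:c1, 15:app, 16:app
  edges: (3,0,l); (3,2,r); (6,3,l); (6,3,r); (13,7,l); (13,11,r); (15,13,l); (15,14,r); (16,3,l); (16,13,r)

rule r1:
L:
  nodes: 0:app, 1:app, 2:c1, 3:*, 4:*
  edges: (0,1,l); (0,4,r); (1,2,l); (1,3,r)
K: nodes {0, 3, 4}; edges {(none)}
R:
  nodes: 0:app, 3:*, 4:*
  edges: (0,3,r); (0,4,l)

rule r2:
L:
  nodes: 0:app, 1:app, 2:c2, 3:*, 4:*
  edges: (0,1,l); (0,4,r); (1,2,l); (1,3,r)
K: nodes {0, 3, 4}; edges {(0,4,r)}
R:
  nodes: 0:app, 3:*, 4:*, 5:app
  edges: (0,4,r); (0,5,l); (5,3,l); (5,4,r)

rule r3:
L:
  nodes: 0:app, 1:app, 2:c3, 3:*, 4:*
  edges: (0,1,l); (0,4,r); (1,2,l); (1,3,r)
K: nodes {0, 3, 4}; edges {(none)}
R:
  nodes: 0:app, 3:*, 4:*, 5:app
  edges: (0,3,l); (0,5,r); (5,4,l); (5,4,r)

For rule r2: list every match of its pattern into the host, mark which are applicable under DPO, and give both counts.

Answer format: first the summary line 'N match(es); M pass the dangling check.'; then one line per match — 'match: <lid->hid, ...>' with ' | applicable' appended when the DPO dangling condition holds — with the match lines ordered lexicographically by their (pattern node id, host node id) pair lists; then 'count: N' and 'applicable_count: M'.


2 match(es); 0 pass the dangling check.
match: 0->15, 1->13, 2->7, 3->11, 4->14
match: 0->16, 1->3, 2->0, 3->2, 4->13
count: 2
applicable_count: 0


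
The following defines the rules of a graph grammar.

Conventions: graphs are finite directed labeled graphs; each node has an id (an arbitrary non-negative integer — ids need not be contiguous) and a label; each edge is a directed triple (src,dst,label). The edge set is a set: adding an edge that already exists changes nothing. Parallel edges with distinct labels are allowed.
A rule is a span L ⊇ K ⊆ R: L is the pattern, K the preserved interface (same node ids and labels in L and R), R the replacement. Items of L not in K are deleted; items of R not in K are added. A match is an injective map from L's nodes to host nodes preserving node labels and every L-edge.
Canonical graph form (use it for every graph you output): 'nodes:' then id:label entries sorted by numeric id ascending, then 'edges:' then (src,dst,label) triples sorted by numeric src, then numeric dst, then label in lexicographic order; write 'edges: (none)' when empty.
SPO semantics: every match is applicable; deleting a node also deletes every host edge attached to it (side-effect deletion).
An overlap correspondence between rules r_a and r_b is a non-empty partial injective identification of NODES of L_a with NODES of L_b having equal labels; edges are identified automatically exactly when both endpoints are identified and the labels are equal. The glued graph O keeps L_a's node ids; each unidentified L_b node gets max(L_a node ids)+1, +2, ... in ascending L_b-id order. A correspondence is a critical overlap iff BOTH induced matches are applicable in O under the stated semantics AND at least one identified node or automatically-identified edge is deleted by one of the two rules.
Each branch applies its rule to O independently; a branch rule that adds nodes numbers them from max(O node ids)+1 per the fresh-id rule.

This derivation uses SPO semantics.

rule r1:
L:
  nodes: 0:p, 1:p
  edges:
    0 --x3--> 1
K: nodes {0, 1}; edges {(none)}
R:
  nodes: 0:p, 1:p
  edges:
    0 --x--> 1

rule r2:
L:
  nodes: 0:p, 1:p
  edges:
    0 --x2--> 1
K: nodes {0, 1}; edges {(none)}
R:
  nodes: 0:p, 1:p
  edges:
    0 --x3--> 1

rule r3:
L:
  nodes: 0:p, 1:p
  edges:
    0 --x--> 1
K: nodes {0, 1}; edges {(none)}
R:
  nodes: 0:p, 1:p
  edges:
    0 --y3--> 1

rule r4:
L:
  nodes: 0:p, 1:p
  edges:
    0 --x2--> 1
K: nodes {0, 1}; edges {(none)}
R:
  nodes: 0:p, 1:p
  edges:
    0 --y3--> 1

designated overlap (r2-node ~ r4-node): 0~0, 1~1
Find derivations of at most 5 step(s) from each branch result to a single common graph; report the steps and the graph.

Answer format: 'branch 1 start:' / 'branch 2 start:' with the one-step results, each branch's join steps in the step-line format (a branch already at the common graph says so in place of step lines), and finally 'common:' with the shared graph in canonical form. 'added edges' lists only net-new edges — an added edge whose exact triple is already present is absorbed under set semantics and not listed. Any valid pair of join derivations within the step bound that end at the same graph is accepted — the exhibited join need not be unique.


branch 1 start:
nodes: 0:p, 1:p
edges: (0,1,x3)
branch 2 start:
nodes: 0:p, 1:p
edges: (0,1,y3)
branch 1 step 1: rule r1; match: 0->0, 1->1; deleted nodes (none); deleted edges (0,1,x3); added nodes (none); added edges (0,1,x); result: nodes: 0:p, 1:p edges: (0,1,x)
branch 1 step 2: rule r3; match: 0->0, 1->1; deleted nodes (none); deleted edges (0,1,x); added nodes (none); added edges (0,1,y3); result: nodes: 0:p, 1:p edges: (0,1,y3)
branch 2: already at the common graph (0 steps)
common:
nodes: 0:p, 1:p
edges: (0,1,y3)


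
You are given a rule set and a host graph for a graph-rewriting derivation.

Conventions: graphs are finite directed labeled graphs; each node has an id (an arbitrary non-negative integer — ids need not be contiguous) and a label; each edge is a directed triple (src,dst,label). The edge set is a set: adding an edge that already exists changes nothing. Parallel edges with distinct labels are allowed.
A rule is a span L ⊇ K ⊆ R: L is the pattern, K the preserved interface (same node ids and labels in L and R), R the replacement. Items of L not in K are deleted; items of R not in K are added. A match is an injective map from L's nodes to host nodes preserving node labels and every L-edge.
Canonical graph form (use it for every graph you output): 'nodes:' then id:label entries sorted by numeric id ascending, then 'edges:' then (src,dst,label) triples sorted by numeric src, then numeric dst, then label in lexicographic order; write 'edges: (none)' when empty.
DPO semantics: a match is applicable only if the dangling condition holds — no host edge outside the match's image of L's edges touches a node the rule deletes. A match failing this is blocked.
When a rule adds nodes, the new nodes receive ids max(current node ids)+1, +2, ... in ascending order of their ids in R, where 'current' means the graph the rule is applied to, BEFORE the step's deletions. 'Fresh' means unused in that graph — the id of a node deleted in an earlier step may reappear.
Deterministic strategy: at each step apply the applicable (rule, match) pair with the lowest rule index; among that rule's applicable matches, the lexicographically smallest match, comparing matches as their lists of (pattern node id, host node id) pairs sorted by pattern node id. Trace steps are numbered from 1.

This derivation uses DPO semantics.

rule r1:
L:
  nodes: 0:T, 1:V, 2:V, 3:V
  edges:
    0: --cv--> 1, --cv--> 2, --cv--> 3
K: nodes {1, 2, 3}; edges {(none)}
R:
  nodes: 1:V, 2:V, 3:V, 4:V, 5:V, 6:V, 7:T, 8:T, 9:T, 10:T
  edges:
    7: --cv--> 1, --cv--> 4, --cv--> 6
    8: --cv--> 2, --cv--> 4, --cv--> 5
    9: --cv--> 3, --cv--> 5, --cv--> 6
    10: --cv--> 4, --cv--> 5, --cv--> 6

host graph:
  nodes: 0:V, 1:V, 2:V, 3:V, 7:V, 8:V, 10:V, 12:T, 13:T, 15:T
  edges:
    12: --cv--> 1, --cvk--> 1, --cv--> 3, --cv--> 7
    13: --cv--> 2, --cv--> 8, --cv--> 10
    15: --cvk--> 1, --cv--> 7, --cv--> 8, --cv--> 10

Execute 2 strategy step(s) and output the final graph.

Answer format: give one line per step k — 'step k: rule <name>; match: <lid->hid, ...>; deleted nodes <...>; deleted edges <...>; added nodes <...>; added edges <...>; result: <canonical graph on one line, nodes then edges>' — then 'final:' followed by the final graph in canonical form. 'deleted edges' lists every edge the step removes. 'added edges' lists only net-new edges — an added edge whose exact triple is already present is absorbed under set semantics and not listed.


step 1: rule r1; match: 0->13, 1->2, 2->8, 3->10; deleted nodes 13; deleted edges (13,2,cv); (13,8,cv); (13,10,cv); added nodes 16, 17, 18, 19, 20, 21, 22; added edges (19,2,cv); (19,16,cv); (19,18,cv); (20,8,cv); (20,16,cv); (20,17,cv); (21,10,cv); (21,17,cv); (21,18,cv); (22,16,cv); (22,17,cv); (22,18,cv); result: nodes: 0:V, 1:V, 2:V, 3:V, 7:V, 8:V, 10:V, 12:T, 15:T, 16:V, 17:V, 18:V, 19:T, 20:T, 21:T, 22:T edges: (12,1,cv); (12,1,cvk); (12,3,cv); (12,7,cv); (15,1,cvk); (15,7,cv); (15,8,cv); (15,10,cv); (19,2,cv); (19,16,cv); (19,18,cv); (20,8,cv); (20,16,cv); (20,17,cv); (21,10,cv); (21,17,cv); (21,18,cv); (22,16,cv); (22,17,cv); (22,18,cv)
step 2: rule r1; match: 0->19, 1->2, 2->16, 3->18; deleted nodes 19; deleted edges (19,2,cv); (19,16,cv); (19,18,cv); added nodes 23, 24, 25, 26, 27, 28, 29; added edges (26,2,cv); (26,23,cv); (26,25,cv); (27,16,cv); (27,23,cv); (27,24,cv); (28,18,cv); (28,24,cv); (28,25,cv); (29,23,cv); (29,24,cv); (29,25,cv); result: nodes: 0:V, 1:V, 2:V, 3:V, 7:V, 8:V, 10:V, 12:T, 15:T, 16:V, 17:V, 18:V, 20:T, 21:T, 22:T, 23:V, 24:V, 25:V, 26:T, 27:T, 28:T, 29:T edges: (12,1,cv); (12,1,cvk); (12,3,cv); (12,7,cv); (15,1,cvk); (15,7,cv); (15,8,cv); (15,10,cv); (20,8,cv); (20,16,cv); (20,17,cv); (21,10,cv); (21,17,cv); (21,18,cv); (22,16,cv); (22,17,cv); (22,18,cv); (26,2,cv); (26,23,cv); (26,25,cv); (27,16,cv); (27,23,cv); (27,24,cv); (28,18,cv); (28,24,cv); (28,25,cv); (29,23,cv); (29,24,cv); (29,25,cv)
final:
nodes: 0:V, 1:V, 2:V, 3:V, 7:V, 8:V, 10:V, 12:T, 15:T, 16:V, 17:V, 18:V, 20:T, 21:T, 22:T, 23:V, 24:V, 25:V, 26:T, 27:T, 28:T, 29:T
edges: (12,1,cv); (12,1,cvk); (12,3,cv); (12,7,cv); (15,1,cvk); (15,7,cv); (15,8,cv); (15,10,cv); (20,8,cv); (20,16,cv); (20,17,cv); (21,10,cv); (21,17,cv); (21,18,cv); (22,16,cv); (22,17,cv); (22,18,cv); (26,2,cv); (26,23,cv); (26,25,cv); (27,16,cv); (27,23,cv); (27,24,cv); (28,18,cv); (28,24,cv); (28,25,cv); (29,23,cv); (29,24,cv); (29,25,cv)


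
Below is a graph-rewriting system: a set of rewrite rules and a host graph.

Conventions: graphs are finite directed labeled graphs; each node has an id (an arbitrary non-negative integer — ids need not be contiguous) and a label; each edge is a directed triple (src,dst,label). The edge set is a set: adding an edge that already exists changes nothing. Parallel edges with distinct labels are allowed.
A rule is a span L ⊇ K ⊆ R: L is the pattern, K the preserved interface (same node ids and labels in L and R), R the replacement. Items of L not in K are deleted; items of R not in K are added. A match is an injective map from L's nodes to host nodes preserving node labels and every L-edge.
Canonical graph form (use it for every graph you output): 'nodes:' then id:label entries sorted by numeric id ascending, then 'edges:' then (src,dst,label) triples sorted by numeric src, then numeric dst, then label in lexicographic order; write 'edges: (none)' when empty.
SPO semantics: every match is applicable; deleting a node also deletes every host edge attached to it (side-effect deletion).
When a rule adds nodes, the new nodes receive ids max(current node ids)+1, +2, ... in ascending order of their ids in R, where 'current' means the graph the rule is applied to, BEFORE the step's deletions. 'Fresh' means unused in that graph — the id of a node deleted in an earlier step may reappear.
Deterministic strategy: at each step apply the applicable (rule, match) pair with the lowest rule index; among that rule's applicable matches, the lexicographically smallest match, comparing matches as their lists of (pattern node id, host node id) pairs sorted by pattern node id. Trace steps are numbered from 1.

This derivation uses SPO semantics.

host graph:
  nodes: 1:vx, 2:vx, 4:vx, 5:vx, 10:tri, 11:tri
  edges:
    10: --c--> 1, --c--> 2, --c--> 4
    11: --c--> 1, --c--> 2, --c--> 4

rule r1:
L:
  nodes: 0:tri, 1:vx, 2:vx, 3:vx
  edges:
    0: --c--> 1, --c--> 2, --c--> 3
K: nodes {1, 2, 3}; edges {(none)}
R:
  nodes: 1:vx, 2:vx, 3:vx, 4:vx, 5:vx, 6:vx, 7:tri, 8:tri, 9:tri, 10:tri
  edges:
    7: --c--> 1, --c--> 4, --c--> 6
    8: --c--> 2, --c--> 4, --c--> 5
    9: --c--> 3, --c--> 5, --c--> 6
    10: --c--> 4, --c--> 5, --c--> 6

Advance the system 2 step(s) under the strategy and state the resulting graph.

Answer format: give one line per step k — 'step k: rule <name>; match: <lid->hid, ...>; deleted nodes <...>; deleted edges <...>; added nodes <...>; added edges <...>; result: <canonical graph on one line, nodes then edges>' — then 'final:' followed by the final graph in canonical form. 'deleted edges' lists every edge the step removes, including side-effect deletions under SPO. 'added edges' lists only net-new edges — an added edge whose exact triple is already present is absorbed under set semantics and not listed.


step 1: rule r1; match: 0->10, 1->1, 2->2, 3->4; deleted nodes 10; deleted edges (10,1,c); (10,2,c); (10,4,c); added nodes 12, 13, 14, 15, 16, 17, 18; added edges (15,1,c); (15,12,c); (15,14,c); (16,2,c); (16,12,c); (16,13,c); (17,4,c); (17,13,c); (17,14,c); (18,12,c); (18,13,c); (18,14,c); result: nodes: 1:vx, 2:vx, 4:vx, 5:vx, 11:tri, 12:vx, 13:vx, 14:vx, 15:tri, 16:tri, 17:tri, 18:tri edges: (11,1,c); (11,2,c); (11,4,c); (15,1,c); (15,12,c); (15,14,c); (16,2,c); (16,12,c); (16,13,c); (17,4,c); (17,13,c); (17,14,c); (18,12,c); (18,13,c); (18,14,c)
step 2: rule r1; match: 0->11, 1->1, 2->2, 3->4; deleted nodes 11; deleted edges (11,1,c); (11,2,c); (11,4,c); added nodes 19, 20, 21, 22, 23, 24, 25; added edges (22,1,c); (22,19,c); (22,21,c); (23,2,c); (23,19,c); (23,20,c); (24,4,c); (24,20,c); (24,21,c); (25,19,c); (25,20,c); (25,21,c); result: nodes: 1:vx, 2:vx, 4:vx, 5:vx, 12:vx, 13:vx, 14:vx, 15:tri, 16:tri, 17:tri, 18:tri, 19:vx, 20:vx, 21:vx, 22:tri, 23:tri, 24:tri, 25:tri edges: (15,1,c); (15,12,c); (15,14,c); (16,2,c); (16,12,c); (16,13,c); (17,4,c); (17,13,c); (17,14,c); (18,12,c); (18,13,c); (18,14,c); (22,1,c); (22,19,c); (22,21,c); (23,2,c); (23,19,c); (23,20,c); (24,4,c); (24,20,c); (24,21,c); (25,19,c); (25,20,c); (25,21,c)
final:
nodes: 1:vx, 2:vx, 4:vx, 5:vx, 12:vx, 13:vx, 14:vx, 15:tri, 16:tri, 17:tri, 18:tri, 19:vx, 20:vx, 21:vx, 22:tri, 23:tri, 24:tri, 25:tri
edges: (15,1,c); (15,12,c); (15,14,c); (16,2,c); (16,12,c); (16,13,c); (17,4,c); (17,13,c); (17,14,c); (18,12,c); (18,13,c); (18,14,c); (22,1,c); (22,19,c); (22,21,c); (23,2,c); (23,19,c); (23,20,c); (24,4,c); (24,20,c); (24,21,c); (25,19,c); (25,20,c); (25,21,c)


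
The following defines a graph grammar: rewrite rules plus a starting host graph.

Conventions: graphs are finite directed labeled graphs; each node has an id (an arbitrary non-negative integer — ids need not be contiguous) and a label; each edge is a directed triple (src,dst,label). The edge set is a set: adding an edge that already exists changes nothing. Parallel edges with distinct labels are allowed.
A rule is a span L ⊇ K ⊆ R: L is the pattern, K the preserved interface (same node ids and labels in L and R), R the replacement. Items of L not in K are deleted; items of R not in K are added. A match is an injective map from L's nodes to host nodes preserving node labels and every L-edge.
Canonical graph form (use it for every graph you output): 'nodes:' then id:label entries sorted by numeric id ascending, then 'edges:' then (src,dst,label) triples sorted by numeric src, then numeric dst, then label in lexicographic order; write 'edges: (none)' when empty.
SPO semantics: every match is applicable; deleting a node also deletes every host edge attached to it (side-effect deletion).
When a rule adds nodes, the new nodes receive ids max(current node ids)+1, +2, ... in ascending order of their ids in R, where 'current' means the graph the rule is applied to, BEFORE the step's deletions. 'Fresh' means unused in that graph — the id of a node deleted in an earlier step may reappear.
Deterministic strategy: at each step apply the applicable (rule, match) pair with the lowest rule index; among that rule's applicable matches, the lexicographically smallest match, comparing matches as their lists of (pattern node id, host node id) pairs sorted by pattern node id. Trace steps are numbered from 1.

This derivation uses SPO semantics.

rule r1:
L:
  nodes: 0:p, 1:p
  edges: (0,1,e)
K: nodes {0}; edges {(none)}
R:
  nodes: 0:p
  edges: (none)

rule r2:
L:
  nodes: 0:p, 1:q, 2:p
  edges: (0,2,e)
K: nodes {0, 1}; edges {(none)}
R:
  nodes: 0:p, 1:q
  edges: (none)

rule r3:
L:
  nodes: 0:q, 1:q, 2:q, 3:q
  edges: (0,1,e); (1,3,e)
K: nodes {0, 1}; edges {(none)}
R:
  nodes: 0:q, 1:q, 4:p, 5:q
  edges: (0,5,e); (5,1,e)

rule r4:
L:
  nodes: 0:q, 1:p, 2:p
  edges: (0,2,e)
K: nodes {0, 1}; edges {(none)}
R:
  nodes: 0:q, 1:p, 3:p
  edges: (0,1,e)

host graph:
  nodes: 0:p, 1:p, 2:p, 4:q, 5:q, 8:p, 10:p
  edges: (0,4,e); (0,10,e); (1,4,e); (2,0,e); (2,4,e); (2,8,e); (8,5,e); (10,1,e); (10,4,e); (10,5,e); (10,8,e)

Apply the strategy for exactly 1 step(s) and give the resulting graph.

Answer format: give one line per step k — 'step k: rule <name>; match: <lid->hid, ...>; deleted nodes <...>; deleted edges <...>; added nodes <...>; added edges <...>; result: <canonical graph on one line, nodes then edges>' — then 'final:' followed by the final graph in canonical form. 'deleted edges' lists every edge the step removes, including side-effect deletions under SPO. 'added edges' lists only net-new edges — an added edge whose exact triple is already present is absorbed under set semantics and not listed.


step 1: rule r1; match: 0->0, 1->10; deleted nodes 10; deleted edges (0,10,e); (10,1,e); (10,4,e); (10,5,e); (10,8,e); added nodes (none); added edges (none); result: nodes: 0:p, 1:p, 2:p, 4:q, 5:q, 8:p edges: (0,4,e); (1,4,e); (2,0,e); (2,4,e); (2,8,e); (8,5,e)
final:
nodes: 0:p, 1:p, 2:p, 4:q, 5:q, 8:p
edges: (0,4,e); (1,4,e); (2,0,e); (2,4,e); (2,8,e); (8,5,e)


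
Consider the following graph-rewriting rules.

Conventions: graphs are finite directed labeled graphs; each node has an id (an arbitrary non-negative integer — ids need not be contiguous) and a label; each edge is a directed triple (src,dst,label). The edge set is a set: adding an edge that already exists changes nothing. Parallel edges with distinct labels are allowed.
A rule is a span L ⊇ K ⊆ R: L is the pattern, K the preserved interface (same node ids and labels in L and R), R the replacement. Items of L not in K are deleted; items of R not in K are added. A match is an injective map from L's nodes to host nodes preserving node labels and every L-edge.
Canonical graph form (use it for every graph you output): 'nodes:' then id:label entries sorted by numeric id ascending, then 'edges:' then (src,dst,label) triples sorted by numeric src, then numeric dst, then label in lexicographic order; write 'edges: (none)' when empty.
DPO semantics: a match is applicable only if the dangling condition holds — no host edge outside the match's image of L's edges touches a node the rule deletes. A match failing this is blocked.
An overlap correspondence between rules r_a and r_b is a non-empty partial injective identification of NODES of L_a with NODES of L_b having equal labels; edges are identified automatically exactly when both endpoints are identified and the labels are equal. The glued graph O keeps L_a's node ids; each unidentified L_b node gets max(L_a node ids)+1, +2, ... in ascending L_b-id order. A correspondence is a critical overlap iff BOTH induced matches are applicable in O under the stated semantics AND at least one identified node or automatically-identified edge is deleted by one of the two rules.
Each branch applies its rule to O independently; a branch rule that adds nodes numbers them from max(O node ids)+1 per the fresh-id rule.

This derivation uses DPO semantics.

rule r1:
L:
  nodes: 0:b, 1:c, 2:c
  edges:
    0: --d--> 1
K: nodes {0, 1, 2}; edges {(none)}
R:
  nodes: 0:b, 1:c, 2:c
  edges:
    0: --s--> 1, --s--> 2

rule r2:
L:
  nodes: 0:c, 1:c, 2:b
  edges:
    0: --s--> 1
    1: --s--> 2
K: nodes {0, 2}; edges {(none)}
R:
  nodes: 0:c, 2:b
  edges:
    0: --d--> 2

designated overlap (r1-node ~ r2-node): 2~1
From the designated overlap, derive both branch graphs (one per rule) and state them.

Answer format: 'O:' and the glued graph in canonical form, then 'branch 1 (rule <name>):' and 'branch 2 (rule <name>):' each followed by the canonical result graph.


O:
nodes: 0:b, 1:c, 2:c, 3:c, 4:b
edges: (0,1,d); (2,4,s); (3,2,s)
branch 1 (rule r1):
nodes: 0:b, 1:c, 2:c, 3:c, 4:b
edges: (0,1,s); (0,2,s); (2,4,s); (3,2,s)
branch 2 (rule r2):
nodes: 0:b, 1:c, 3:c, 4:b
edges: (0,1,d); (3,4,d)


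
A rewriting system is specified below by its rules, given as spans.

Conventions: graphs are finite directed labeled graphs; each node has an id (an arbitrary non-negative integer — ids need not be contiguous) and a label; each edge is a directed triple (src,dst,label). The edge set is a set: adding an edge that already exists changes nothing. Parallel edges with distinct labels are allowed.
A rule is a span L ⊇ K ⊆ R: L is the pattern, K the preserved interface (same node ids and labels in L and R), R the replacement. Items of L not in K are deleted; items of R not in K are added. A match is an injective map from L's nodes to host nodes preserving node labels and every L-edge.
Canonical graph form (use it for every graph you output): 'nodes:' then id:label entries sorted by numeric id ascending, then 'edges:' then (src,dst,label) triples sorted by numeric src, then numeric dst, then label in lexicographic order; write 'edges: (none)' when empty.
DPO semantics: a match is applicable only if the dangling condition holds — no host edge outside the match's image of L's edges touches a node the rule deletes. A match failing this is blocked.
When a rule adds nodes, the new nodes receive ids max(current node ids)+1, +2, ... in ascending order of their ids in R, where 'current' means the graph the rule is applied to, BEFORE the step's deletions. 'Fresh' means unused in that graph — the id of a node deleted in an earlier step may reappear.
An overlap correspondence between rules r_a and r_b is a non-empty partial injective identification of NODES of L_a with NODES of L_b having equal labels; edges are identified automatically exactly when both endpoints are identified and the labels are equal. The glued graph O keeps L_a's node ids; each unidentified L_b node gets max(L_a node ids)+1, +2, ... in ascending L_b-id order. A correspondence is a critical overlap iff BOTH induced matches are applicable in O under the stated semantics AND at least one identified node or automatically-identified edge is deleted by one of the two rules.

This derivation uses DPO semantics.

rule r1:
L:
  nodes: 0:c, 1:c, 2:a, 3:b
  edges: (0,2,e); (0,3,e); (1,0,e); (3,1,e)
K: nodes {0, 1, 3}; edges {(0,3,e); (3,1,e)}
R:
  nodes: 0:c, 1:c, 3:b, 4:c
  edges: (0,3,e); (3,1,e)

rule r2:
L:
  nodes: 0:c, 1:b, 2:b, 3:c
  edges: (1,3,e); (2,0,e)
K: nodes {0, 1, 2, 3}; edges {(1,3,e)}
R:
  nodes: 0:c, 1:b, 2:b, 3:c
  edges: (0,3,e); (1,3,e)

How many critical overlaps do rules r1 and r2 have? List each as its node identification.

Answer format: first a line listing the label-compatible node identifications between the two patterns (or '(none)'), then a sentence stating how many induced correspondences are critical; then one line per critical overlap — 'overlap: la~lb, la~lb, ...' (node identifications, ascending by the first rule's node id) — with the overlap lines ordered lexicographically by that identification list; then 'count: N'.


label-compatible node identifications between L(r1) and L(r2): 0~0, 0~3, 1~0, 1~3, 3~1, 3~2
2 of the induced correspondences are critical overlaps of r1 and r2.
overlap: 0~3, 1~0, 3~2
overlap: 1~0, 3~2
count: 2


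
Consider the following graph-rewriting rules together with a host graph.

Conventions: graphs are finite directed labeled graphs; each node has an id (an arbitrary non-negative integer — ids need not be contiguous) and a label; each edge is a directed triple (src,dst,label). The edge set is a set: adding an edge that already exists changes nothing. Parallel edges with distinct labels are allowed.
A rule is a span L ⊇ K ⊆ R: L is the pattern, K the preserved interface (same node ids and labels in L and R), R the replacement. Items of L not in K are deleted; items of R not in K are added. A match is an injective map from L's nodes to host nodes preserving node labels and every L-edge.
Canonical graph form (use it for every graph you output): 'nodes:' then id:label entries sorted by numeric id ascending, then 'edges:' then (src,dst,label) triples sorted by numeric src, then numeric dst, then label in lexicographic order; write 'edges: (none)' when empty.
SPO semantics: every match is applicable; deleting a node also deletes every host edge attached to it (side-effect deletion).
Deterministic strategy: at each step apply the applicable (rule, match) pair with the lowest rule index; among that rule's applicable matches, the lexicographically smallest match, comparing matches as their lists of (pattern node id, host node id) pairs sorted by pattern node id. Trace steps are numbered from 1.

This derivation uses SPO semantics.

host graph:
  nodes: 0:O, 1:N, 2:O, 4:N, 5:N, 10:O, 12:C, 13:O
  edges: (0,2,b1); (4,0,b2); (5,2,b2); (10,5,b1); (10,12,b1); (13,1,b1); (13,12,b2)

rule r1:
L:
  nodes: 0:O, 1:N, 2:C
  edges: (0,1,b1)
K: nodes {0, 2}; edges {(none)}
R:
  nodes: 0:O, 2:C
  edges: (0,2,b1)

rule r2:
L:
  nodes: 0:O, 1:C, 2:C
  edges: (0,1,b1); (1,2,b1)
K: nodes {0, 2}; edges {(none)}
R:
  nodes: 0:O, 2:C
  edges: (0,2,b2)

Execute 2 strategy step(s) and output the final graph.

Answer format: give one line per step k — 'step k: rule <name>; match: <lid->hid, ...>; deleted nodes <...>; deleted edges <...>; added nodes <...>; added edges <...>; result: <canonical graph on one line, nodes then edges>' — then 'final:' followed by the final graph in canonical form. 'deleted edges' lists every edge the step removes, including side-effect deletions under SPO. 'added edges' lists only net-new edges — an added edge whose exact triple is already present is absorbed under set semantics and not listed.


step 1: rule r1; match: 0->10, 1->5, 2->12; deleted nodes 5; deleted edges (5,2,b2); (10,5,b1); added nodes (none); added edges (none); result: nodes: 0:O, 1:N, 2:O, 4:N, 10:O, 12:C, 13:O edges: (0,2,b1); (4,0,b2); (10,12,b1); (13,1,b1); (13,12,b2)
step 2: rule r1; match: 0->13, 1->1, 2->12; deleted nodes 1; deleted edges (13,1,b1); added nodes (none); added edges (13,12,b1); result: nodes: 0:O, 2:O, 4:N, 10:O, 12:C, 13:O edges: (0,2,b1); (4,0,b2); (10,12,b1); (13,12,b1); (13,12,b2)
final:
nodes: 0:O, 2:O, 4:N, 10:O, 12:C, 13:O
edges: (0,2,b1); (4,0,b2); (10,12,b1); (13,12,b1); (13,12,b2)
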